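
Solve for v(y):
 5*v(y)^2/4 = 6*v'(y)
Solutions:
 v(y) = -24/(C1 + 5*y)


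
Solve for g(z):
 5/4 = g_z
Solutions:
 g(z) = C1 + 5*z/4


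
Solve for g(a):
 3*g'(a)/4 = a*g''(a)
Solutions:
 g(a) = C1 + C2*a^(7/4)


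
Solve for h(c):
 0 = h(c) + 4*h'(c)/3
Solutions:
 h(c) = C1*exp(-3*c/4)


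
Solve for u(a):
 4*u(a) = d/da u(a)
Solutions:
 u(a) = C1*exp(4*a)


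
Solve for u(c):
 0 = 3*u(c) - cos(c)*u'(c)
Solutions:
 u(c) = C1*(sin(c) + 1)^(3/2)/(sin(c) - 1)^(3/2)


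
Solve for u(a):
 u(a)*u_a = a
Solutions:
 u(a) = -sqrt(C1 + a^2)
 u(a) = sqrt(C1 + a^2)


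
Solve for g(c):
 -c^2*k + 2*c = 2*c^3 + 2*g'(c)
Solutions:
 g(c) = C1 - c^4/4 - c^3*k/6 + c^2/2


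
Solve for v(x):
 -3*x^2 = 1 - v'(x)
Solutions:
 v(x) = C1 + x^3 + x


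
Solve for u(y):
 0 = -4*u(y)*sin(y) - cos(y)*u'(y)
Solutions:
 u(y) = C1*cos(y)^4


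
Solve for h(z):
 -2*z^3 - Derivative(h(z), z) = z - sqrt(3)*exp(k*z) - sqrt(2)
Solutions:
 h(z) = C1 - z^4/2 - z^2/2 + sqrt(2)*z + sqrt(3)*exp(k*z)/k


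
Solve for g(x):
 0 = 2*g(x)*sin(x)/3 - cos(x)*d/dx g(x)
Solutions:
 g(x) = C1/cos(x)^(2/3)


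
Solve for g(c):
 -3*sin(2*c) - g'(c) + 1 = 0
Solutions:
 g(c) = C1 + c + 3*cos(2*c)/2


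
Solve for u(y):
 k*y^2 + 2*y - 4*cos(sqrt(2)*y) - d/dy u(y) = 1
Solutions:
 u(y) = C1 + k*y^3/3 + y^2 - y - 2*sqrt(2)*sin(sqrt(2)*y)


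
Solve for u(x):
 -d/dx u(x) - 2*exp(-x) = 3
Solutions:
 u(x) = C1 - 3*x + 2*exp(-x)


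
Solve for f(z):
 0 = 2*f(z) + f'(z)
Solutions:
 f(z) = C1*exp(-2*z)


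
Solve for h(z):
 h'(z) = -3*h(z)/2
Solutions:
 h(z) = C1*exp(-3*z/2)


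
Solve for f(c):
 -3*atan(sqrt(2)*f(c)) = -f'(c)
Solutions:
 Integral(1/atan(sqrt(2)*_y), (_y, f(c))) = C1 + 3*c


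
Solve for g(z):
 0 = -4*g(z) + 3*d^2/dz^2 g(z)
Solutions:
 g(z) = C1*exp(-2*sqrt(3)*z/3) + C2*exp(2*sqrt(3)*z/3)


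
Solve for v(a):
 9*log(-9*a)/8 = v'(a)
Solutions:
 v(a) = C1 + 9*a*log(-a)/8 + 9*a*(-1 + 2*log(3))/8


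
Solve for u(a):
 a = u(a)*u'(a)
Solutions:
 u(a) = -sqrt(C1 + a^2)
 u(a) = sqrt(C1 + a^2)


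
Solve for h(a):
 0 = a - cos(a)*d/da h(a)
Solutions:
 h(a) = C1 + Integral(a/cos(a), a)


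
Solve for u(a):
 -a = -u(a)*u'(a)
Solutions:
 u(a) = -sqrt(C1 + a^2)
 u(a) = sqrt(C1 + a^2)


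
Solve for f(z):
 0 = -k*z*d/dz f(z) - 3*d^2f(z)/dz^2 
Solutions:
 f(z) = Piecewise((-sqrt(6)*sqrt(pi)*C1*erf(sqrt(6)*sqrt(k)*z/6)/(2*sqrt(k)) - C2, (k > 0) | (k < 0)), (-C1*z - C2, True))


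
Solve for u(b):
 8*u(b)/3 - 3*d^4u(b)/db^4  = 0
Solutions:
 u(b) = C1*exp(-2^(3/4)*sqrt(3)*b/3) + C2*exp(2^(3/4)*sqrt(3)*b/3) + C3*sin(2^(3/4)*sqrt(3)*b/3) + C4*cos(2^(3/4)*sqrt(3)*b/3)


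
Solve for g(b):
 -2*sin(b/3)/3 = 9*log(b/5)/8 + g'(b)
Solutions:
 g(b) = C1 - 9*b*log(b)/8 + 9*b/8 + 9*b*log(5)/8 + 2*cos(b/3)


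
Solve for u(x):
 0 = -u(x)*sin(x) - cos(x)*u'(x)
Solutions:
 u(x) = C1*cos(x)


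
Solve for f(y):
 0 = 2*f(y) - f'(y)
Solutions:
 f(y) = C1*exp(2*y)


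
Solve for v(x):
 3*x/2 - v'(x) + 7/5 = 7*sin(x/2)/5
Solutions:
 v(x) = C1 + 3*x^2/4 + 7*x/5 + 14*cos(x/2)/5


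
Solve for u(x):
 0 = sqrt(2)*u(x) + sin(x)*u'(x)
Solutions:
 u(x) = C1*(cos(x) + 1)^(sqrt(2)/2)/(cos(x) - 1)^(sqrt(2)/2)


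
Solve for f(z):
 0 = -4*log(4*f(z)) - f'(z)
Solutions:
 Integral(1/(log(_y) + 2*log(2)), (_y, f(z)))/4 = C1 - z


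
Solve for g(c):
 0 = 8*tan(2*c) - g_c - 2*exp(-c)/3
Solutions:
 g(c) = C1 + 2*log(tan(2*c)^2 + 1) + 2*exp(-c)/3


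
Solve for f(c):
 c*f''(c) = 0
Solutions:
 f(c) = C1 + C2*c


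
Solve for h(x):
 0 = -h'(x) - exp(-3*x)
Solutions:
 h(x) = C1 + exp(-3*x)/3


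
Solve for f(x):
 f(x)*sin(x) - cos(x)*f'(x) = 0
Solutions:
 f(x) = C1/cos(x)


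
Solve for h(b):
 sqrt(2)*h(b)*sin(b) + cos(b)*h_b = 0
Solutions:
 h(b) = C1*cos(b)^(sqrt(2))


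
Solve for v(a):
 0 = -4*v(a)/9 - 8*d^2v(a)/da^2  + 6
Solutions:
 v(a) = C1*sin(sqrt(2)*a/6) + C2*cos(sqrt(2)*a/6) + 27/2


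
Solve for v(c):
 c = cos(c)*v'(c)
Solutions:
 v(c) = C1 + Integral(c/cos(c), c)


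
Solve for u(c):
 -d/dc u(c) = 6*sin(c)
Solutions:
 u(c) = C1 + 6*cos(c)


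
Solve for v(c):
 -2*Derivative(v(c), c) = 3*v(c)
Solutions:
 v(c) = C1*exp(-3*c/2)


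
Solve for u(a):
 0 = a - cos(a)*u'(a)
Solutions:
 u(a) = C1 + Integral(a/cos(a), a)


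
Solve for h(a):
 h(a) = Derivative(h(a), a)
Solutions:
 h(a) = C1*exp(a)


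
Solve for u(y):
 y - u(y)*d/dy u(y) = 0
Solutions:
 u(y) = -sqrt(C1 + y^2)
 u(y) = sqrt(C1 + y^2)


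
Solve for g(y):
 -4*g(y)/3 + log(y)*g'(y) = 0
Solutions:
 g(y) = C1*exp(4*li(y)/3)


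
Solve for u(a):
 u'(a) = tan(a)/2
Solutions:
 u(a) = C1 - log(cos(a))/2


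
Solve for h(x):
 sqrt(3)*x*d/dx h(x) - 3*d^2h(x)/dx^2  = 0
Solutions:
 h(x) = C1 + C2*erfi(sqrt(2)*3^(3/4)*x/6)


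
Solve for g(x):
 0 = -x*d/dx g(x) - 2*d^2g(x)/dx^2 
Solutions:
 g(x) = C1 + C2*erf(x/2)


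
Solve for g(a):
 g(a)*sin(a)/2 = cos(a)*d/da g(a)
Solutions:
 g(a) = C1/sqrt(cos(a))


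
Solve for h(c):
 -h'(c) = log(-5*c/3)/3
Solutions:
 h(c) = C1 - c*log(-c)/3 + c*(-log(5) + 1 + log(3))/3


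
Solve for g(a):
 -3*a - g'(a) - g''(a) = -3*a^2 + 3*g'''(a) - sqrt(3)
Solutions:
 g(a) = C1 + a^3 - 9*a^2/2 - 9*a + sqrt(3)*a + (C2*sin(sqrt(11)*a/6) + C3*cos(sqrt(11)*a/6))*exp(-a/6)


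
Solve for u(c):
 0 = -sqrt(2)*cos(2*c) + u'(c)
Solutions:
 u(c) = C1 + sqrt(2)*sin(2*c)/2


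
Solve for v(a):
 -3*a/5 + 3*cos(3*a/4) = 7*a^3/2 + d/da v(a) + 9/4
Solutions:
 v(a) = C1 - 7*a^4/8 - 3*a^2/10 - 9*a/4 + 4*sin(3*a/4)


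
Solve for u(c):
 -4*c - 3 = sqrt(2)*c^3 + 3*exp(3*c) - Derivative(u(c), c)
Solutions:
 u(c) = C1 + sqrt(2)*c^4/4 + 2*c^2 + 3*c + exp(3*c)


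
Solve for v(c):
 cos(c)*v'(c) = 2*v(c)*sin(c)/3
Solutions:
 v(c) = C1/cos(c)^(2/3)


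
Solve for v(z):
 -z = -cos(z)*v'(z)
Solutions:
 v(z) = C1 + Integral(z/cos(z), z)


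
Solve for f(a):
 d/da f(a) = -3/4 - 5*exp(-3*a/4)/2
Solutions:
 f(a) = C1 - 3*a/4 + 10*exp(-3*a/4)/3


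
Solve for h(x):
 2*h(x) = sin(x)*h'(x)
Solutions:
 h(x) = C1*(cos(x) - 1)/(cos(x) + 1)


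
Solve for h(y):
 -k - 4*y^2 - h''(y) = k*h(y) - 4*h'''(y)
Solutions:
 h(y) = C1*exp(y*(-(-216*k + sqrt((216*k + 1)^2 - 1) - 1)^(1/3) + 1 - 1/(-216*k + sqrt((216*k + 1)^2 - 1) - 1)^(1/3))/12) + C2*exp(y*((-216*k + sqrt((216*k + 1)^2 - 1) - 1)^(1/3) - sqrt(3)*I*(-216*k + sqrt((216*k + 1)^2 - 1) - 1)^(1/3) + 2 - 4/((-1 + sqrt(3)*I)*(-216*k + sqrt((216*k + 1)^2 - 1) - 1)^(1/3)))/24) + C3*exp(y*((-216*k + sqrt((216*k + 1)^2 - 1) - 1)^(1/3) + sqrt(3)*I*(-216*k + sqrt((216*k + 1)^2 - 1) - 1)^(1/3) + 2 + 4/((1 + sqrt(3)*I)*(-216*k + sqrt((216*k + 1)^2 - 1) - 1)^(1/3)))/24) - 1 - 4*y^2/k + 8/k^2


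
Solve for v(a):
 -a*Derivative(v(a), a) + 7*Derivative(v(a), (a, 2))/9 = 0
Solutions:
 v(a) = C1 + C2*erfi(3*sqrt(14)*a/14)


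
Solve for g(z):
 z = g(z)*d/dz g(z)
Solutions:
 g(z) = -sqrt(C1 + z^2)
 g(z) = sqrt(C1 + z^2)


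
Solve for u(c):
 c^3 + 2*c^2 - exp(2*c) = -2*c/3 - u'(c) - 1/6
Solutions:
 u(c) = C1 - c^4/4 - 2*c^3/3 - c^2/3 - c/6 + exp(2*c)/2


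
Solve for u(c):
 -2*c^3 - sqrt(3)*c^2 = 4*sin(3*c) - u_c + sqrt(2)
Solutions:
 u(c) = C1 + c^4/2 + sqrt(3)*c^3/3 + sqrt(2)*c - 4*cos(3*c)/3


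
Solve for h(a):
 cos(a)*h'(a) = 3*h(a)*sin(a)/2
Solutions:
 h(a) = C1/cos(a)^(3/2)


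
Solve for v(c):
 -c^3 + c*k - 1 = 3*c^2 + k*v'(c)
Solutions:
 v(c) = C1 - c^4/(4*k) - c^3/k + c^2/2 - c/k


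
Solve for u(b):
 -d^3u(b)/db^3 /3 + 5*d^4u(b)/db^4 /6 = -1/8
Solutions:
 u(b) = C1 + C2*b + C3*b^2 + C4*exp(2*b/5) + b^3/16


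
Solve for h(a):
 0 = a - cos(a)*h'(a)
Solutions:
 h(a) = C1 + Integral(a/cos(a), a)


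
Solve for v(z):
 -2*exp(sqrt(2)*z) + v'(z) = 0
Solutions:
 v(z) = C1 + sqrt(2)*exp(sqrt(2)*z)


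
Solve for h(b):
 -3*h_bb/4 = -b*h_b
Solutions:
 h(b) = C1 + C2*erfi(sqrt(6)*b/3)


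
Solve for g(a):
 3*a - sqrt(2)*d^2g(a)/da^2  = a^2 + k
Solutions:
 g(a) = C1 + C2*a - sqrt(2)*a^4/24 + sqrt(2)*a^3/4 - sqrt(2)*a^2*k/4


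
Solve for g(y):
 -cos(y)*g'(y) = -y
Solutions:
 g(y) = C1 + Integral(y/cos(y), y)


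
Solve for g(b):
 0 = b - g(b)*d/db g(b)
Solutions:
 g(b) = -sqrt(C1 + b^2)
 g(b) = sqrt(C1 + b^2)


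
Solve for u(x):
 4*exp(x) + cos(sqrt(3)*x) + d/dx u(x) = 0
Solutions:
 u(x) = C1 - 4*exp(x) - sqrt(3)*sin(sqrt(3)*x)/3


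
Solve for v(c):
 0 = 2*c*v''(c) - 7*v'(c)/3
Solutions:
 v(c) = C1 + C2*c^(13/6)


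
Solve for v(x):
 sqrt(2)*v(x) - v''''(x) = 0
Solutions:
 v(x) = C1*exp(-2^(1/8)*x) + C2*exp(2^(1/8)*x) + C3*sin(2^(1/8)*x) + C4*cos(2^(1/8)*x)


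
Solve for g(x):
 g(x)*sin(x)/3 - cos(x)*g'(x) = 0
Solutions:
 g(x) = C1/cos(x)^(1/3)


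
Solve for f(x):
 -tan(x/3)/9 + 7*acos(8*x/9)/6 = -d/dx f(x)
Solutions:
 f(x) = C1 - 7*x*acos(8*x/9)/6 + 7*sqrt(81 - 64*x^2)/48 - log(cos(x/3))/3


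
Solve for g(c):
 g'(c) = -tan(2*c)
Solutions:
 g(c) = C1 + log(cos(2*c))/2


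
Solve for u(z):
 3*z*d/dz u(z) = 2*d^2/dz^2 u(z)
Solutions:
 u(z) = C1 + C2*erfi(sqrt(3)*z/2)


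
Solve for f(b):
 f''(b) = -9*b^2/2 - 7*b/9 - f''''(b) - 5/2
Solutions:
 f(b) = C1 + C2*b + C3*sin(b) + C4*cos(b) - 3*b^4/8 - 7*b^3/54 + 13*b^2/4


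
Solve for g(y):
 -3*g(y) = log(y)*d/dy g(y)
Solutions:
 g(y) = C1*exp(-3*li(y))


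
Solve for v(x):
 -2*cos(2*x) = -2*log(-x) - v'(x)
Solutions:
 v(x) = C1 - 2*x*log(-x) + 2*x + sin(2*x)


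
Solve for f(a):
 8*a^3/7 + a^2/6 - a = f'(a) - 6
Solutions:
 f(a) = C1 + 2*a^4/7 + a^3/18 - a^2/2 + 6*a


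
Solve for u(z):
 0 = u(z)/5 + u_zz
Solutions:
 u(z) = C1*sin(sqrt(5)*z/5) + C2*cos(sqrt(5)*z/5)


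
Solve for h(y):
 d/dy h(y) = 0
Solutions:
 h(y) = C1


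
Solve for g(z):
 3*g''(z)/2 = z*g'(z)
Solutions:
 g(z) = C1 + C2*erfi(sqrt(3)*z/3)


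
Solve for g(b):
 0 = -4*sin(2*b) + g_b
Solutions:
 g(b) = C1 - 2*cos(2*b)


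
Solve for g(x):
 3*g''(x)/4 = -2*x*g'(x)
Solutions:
 g(x) = C1 + C2*erf(2*sqrt(3)*x/3)


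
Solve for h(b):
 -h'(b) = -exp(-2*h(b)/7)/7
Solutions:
 h(b) = 7*log(-sqrt(C1 + b)) - 7*log(7) + 7*log(2)/2
 h(b) = 7*log(C1 + b)/2 - 7*log(7) + 7*log(2)/2


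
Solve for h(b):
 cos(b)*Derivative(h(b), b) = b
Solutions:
 h(b) = C1 + Integral(b/cos(b), b)


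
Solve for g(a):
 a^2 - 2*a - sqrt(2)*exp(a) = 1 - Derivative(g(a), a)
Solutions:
 g(a) = C1 - a^3/3 + a^2 + a + sqrt(2)*exp(a)


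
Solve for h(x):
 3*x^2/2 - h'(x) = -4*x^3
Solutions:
 h(x) = C1 + x^4 + x^3/2


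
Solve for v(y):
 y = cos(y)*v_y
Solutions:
 v(y) = C1 + Integral(y/cos(y), y)


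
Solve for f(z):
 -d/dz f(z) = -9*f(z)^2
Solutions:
 f(z) = -1/(C1 + 9*z)


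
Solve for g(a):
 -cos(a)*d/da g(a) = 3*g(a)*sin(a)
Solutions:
 g(a) = C1*cos(a)^3


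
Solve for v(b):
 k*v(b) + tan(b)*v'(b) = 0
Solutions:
 v(b) = C1*exp(-k*log(sin(b)))


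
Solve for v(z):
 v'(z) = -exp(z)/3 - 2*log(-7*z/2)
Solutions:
 v(z) = C1 - 2*z*log(-z) + 2*z*(-log(7) + log(2) + 1) - exp(z)/3


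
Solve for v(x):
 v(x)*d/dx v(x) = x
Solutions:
 v(x) = -sqrt(C1 + x^2)
 v(x) = sqrt(C1 + x^2)


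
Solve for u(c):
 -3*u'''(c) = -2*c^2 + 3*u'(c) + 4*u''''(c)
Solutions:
 u(c) = C1 + C2*exp(c*(-2 + (4*sqrt(39) + 25)^(-1/3) + (4*sqrt(39) + 25)^(1/3))/8)*sin(sqrt(3)*c*(-(4*sqrt(39) + 25)^(1/3) + (4*sqrt(39) + 25)^(-1/3))/8) + C3*exp(c*(-2 + (4*sqrt(39) + 25)^(-1/3) + (4*sqrt(39) + 25)^(1/3))/8)*cos(sqrt(3)*c*(-(4*sqrt(39) + 25)^(1/3) + (4*sqrt(39) + 25)^(-1/3))/8) + C4*exp(-c*((4*sqrt(39) + 25)^(-1/3) + 1 + (4*sqrt(39) + 25)^(1/3))/4) + 2*c^3/9 - 4*c/3


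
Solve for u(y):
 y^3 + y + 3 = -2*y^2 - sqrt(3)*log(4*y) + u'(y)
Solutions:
 u(y) = C1 + y^4/4 + 2*y^3/3 + y^2/2 + sqrt(3)*y*log(y) - sqrt(3)*y + 2*sqrt(3)*y*log(2) + 3*y


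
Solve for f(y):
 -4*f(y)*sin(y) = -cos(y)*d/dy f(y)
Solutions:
 f(y) = C1/cos(y)^4


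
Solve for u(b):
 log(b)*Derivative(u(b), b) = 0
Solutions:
 u(b) = C1


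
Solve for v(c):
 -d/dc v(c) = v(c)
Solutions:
 v(c) = C1*exp(-c)


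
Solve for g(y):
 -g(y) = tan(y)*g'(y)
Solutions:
 g(y) = C1/sin(y)


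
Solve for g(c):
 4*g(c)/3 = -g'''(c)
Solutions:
 g(c) = C3*exp(-6^(2/3)*c/3) + (C1*sin(2^(2/3)*3^(1/6)*c/2) + C2*cos(2^(2/3)*3^(1/6)*c/2))*exp(6^(2/3)*c/6)


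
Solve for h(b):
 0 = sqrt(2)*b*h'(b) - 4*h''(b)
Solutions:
 h(b) = C1 + C2*erfi(2^(3/4)*b/4)


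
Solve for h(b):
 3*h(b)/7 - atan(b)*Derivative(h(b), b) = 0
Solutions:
 h(b) = C1*exp(3*Integral(1/atan(b), b)/7)


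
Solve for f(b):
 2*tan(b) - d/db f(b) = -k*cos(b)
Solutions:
 f(b) = C1 + k*sin(b) - 2*log(cos(b))


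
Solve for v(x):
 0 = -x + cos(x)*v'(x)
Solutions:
 v(x) = C1 + Integral(x/cos(x), x)


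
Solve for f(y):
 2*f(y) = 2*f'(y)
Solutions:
 f(y) = C1*exp(y)


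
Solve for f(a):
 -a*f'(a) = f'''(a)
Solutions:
 f(a) = C1 + Integral(C2*airyai(-a) + C3*airybi(-a), a)


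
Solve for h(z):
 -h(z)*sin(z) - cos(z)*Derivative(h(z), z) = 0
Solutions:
 h(z) = C1*cos(z)


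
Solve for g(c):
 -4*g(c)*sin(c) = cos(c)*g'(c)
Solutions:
 g(c) = C1*cos(c)^4


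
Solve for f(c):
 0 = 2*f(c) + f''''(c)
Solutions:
 f(c) = (C1*sin(2^(3/4)*c/2) + C2*cos(2^(3/4)*c/2))*exp(-2^(3/4)*c/2) + (C3*sin(2^(3/4)*c/2) + C4*cos(2^(3/4)*c/2))*exp(2^(3/4)*c/2)


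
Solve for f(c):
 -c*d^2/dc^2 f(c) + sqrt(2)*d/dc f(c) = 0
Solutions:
 f(c) = C1 + C2*c^(1 + sqrt(2))


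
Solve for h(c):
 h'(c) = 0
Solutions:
 h(c) = C1


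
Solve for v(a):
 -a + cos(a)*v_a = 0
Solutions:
 v(a) = C1 + Integral(a/cos(a), a)


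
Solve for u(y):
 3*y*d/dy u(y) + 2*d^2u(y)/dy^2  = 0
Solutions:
 u(y) = C1 + C2*erf(sqrt(3)*y/2)


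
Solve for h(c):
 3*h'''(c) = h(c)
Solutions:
 h(c) = C3*exp(3^(2/3)*c/3) + (C1*sin(3^(1/6)*c/2) + C2*cos(3^(1/6)*c/2))*exp(-3^(2/3)*c/6)


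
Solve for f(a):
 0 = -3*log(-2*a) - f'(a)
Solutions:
 f(a) = C1 - 3*a*log(-a) + 3*a*(1 - log(2))


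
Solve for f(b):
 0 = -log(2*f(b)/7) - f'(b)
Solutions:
 Integral(1/(log(_y) - log(7) + log(2)), (_y, f(b))) = C1 - b


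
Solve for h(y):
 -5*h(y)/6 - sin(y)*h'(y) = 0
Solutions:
 h(y) = C1*(cos(y) + 1)^(5/12)/(cos(y) - 1)^(5/12)


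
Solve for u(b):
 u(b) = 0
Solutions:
 u(b) = 0


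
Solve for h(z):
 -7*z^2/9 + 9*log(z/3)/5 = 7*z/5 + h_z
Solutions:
 h(z) = C1 - 7*z^3/27 - 7*z^2/10 + 9*z*log(z)/5 - 9*z*log(3)/5 - 9*z/5


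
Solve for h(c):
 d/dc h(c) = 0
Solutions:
 h(c) = C1


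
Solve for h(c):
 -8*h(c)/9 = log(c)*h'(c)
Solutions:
 h(c) = C1*exp(-8*li(c)/9)


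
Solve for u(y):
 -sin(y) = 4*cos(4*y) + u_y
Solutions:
 u(y) = C1 - sin(4*y) + cos(y)


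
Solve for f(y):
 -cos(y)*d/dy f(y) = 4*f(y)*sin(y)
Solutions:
 f(y) = C1*cos(y)^4


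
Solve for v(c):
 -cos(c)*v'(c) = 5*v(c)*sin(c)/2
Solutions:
 v(c) = C1*cos(c)^(5/2)


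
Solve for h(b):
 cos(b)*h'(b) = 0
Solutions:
 h(b) = C1


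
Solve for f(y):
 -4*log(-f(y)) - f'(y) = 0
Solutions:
 -li(-f(y)) = C1 - 4*y


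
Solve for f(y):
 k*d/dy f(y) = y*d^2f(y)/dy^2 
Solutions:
 f(y) = C1 + y^(re(k) + 1)*(C2*sin(log(y)*Abs(im(k))) + C3*cos(log(y)*im(k)))


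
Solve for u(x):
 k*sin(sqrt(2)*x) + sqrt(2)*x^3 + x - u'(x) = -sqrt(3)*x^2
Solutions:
 u(x) = C1 - sqrt(2)*k*cos(sqrt(2)*x)/2 + sqrt(2)*x^4/4 + sqrt(3)*x^3/3 + x^2/2


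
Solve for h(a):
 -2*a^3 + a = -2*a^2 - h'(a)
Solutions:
 h(a) = C1 + a^4/2 - 2*a^3/3 - a^2/2


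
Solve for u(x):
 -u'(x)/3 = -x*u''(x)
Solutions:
 u(x) = C1 + C2*x^(4/3)


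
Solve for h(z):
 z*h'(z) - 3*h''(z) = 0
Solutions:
 h(z) = C1 + C2*erfi(sqrt(6)*z/6)


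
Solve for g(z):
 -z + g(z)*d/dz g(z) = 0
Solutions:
 g(z) = -sqrt(C1 + z^2)
 g(z) = sqrt(C1 + z^2)


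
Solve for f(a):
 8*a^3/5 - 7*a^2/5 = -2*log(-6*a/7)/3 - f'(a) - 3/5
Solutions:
 f(a) = C1 - 2*a^4/5 + 7*a^3/15 - 2*a*log(-a)/3 + a*(-10*log(6) + 1 + 10*log(7))/15


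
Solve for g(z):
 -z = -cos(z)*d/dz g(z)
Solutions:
 g(z) = C1 + Integral(z/cos(z), z)


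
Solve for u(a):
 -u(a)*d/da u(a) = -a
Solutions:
 u(a) = -sqrt(C1 + a^2)
 u(a) = sqrt(C1 + a^2)


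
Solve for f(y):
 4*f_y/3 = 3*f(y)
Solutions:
 f(y) = C1*exp(9*y/4)


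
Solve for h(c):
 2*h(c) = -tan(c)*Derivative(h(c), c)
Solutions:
 h(c) = C1/sin(c)^2


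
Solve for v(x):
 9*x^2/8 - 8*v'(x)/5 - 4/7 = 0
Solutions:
 v(x) = C1 + 15*x^3/64 - 5*x/14


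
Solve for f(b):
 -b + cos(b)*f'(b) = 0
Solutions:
 f(b) = C1 + Integral(b/cos(b), b)


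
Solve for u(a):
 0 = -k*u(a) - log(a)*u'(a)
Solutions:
 u(a) = C1*exp(-k*li(a))


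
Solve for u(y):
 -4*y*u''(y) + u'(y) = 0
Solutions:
 u(y) = C1 + C2*y^(5/4)


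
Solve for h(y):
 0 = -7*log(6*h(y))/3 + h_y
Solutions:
 -3*Integral(1/(log(_y) + log(6)), (_y, h(y)))/7 = C1 - y


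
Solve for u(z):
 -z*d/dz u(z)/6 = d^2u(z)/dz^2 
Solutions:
 u(z) = C1 + C2*erf(sqrt(3)*z/6)


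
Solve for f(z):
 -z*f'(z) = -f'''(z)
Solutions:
 f(z) = C1 + Integral(C2*airyai(z) + C3*airybi(z), z)


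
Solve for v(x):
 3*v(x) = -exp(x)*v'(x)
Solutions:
 v(x) = C1*exp(3*exp(-x))


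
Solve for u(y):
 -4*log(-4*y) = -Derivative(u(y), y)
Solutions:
 u(y) = C1 + 4*y*log(-y) + 4*y*(-1 + 2*log(2))


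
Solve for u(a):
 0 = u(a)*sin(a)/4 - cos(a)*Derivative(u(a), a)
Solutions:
 u(a) = C1/cos(a)^(1/4)


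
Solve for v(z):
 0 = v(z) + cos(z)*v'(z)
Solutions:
 v(z) = C1*sqrt(sin(z) - 1)/sqrt(sin(z) + 1)


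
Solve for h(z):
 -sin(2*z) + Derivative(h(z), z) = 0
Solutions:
 h(z) = C1 - cos(2*z)/2


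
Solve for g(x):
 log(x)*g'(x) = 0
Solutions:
 g(x) = C1


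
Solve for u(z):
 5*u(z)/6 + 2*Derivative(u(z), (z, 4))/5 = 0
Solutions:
 u(z) = (C1*sin(3^(3/4)*sqrt(5)*z/6) + C2*cos(3^(3/4)*sqrt(5)*z/6))*exp(-3^(3/4)*sqrt(5)*z/6) + (C3*sin(3^(3/4)*sqrt(5)*z/6) + C4*cos(3^(3/4)*sqrt(5)*z/6))*exp(3^(3/4)*sqrt(5)*z/6)


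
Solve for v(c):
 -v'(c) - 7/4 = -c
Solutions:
 v(c) = C1 + c^2/2 - 7*c/4


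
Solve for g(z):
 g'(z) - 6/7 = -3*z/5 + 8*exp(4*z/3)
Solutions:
 g(z) = C1 - 3*z^2/10 + 6*z/7 + 6*exp(4*z/3)


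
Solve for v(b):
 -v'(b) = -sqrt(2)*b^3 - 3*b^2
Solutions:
 v(b) = C1 + sqrt(2)*b^4/4 + b^3


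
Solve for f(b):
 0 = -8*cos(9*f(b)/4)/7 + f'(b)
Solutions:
 -8*b/7 - 2*log(sin(9*f(b)/4) - 1)/9 + 2*log(sin(9*f(b)/4) + 1)/9 = C1


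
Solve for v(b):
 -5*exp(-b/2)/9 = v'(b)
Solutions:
 v(b) = C1 + 10*exp(-b/2)/9


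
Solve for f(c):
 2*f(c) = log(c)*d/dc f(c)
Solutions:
 f(c) = C1*exp(2*li(c))


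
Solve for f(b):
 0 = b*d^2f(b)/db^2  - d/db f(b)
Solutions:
 f(b) = C1 + C2*b^2


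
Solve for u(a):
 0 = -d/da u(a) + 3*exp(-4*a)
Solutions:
 u(a) = C1 - 3*exp(-4*a)/4


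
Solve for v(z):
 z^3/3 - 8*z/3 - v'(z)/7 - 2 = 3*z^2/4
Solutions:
 v(z) = C1 + 7*z^4/12 - 7*z^3/4 - 28*z^2/3 - 14*z


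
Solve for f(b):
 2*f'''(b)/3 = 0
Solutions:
 f(b) = C1 + C2*b + C3*b^2


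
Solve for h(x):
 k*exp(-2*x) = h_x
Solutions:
 h(x) = C1 - k*exp(-2*x)/2


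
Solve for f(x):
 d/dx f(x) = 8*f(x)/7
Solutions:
 f(x) = C1*exp(8*x/7)


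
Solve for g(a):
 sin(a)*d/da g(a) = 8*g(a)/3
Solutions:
 g(a) = C1*(cos(a) - 1)^(4/3)/(cos(a) + 1)^(4/3)


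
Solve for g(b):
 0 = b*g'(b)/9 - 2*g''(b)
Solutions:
 g(b) = C1 + C2*erfi(b/6)


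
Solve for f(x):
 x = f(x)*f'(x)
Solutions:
 f(x) = -sqrt(C1 + x^2)
 f(x) = sqrt(C1 + x^2)


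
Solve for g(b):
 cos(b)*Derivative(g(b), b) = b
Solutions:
 g(b) = C1 + Integral(b/cos(b), b)


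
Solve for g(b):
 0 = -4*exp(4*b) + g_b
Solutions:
 g(b) = C1 + exp(4*b)


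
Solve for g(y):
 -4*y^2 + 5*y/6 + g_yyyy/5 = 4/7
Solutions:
 g(y) = C1 + C2*y + C3*y^2 + C4*y^3 + y^6/18 - 5*y^5/144 + 5*y^4/42


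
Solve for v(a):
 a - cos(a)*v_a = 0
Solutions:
 v(a) = C1 + Integral(a/cos(a), a)


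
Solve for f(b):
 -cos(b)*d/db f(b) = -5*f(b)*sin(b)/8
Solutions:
 f(b) = C1/cos(b)^(5/8)


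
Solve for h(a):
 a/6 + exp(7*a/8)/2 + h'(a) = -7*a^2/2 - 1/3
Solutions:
 h(a) = C1 - 7*a^3/6 - a^2/12 - a/3 - 4*exp(7*a/8)/7


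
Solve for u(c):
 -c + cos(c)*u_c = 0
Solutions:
 u(c) = C1 + Integral(c/cos(c), c)


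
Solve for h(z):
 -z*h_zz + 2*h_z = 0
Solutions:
 h(z) = C1 + C2*z^3


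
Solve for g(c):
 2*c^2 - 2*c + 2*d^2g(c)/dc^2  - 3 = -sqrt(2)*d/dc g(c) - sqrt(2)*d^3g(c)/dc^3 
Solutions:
 g(c) = C1 - sqrt(2)*c^3/3 + sqrt(2)*c^2/2 + 2*c^2 - 2*c - sqrt(2)*c/2 + (C2*sin(sqrt(2)*c/2) + C3*cos(sqrt(2)*c/2))*exp(-sqrt(2)*c/2)


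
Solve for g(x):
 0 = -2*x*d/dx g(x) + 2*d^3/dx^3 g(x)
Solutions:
 g(x) = C1 + Integral(C2*airyai(x) + C3*airybi(x), x)


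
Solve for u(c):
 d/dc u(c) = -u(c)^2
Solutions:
 u(c) = 1/(C1 + c)


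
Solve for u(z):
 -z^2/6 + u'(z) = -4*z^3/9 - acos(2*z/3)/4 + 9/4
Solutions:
 u(z) = C1 - z^4/9 + z^3/18 - z*acos(2*z/3)/4 + 9*z/4 + sqrt(9 - 4*z^2)/8


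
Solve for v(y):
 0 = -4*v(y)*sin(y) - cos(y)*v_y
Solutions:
 v(y) = C1*cos(y)^4


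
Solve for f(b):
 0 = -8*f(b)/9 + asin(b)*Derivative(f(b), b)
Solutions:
 f(b) = C1*exp(8*Integral(1/asin(b), b)/9)


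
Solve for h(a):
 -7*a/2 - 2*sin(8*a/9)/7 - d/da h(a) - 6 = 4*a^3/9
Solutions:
 h(a) = C1 - a^4/9 - 7*a^2/4 - 6*a + 9*cos(8*a/9)/28


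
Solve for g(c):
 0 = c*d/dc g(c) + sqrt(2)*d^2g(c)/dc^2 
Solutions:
 g(c) = C1 + C2*erf(2^(1/4)*c/2)


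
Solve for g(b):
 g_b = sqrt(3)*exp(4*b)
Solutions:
 g(b) = C1 + sqrt(3)*exp(4*b)/4


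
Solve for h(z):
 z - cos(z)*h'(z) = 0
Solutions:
 h(z) = C1 + Integral(z/cos(z), z)


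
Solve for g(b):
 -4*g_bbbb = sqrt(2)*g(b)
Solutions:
 g(b) = (C1*sin(2^(1/8)*b/2) + C2*cos(2^(1/8)*b/2))*exp(-2^(1/8)*b/2) + (C3*sin(2^(1/8)*b/2) + C4*cos(2^(1/8)*b/2))*exp(2^(1/8)*b/2)


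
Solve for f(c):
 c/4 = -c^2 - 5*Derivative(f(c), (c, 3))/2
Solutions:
 f(c) = C1 + C2*c + C3*c^2 - c^5/150 - c^4/240


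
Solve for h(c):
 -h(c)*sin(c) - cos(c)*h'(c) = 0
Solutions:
 h(c) = C1*cos(c)


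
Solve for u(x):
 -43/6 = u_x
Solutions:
 u(x) = C1 - 43*x/6


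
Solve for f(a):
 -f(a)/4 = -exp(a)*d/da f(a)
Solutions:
 f(a) = C1*exp(-exp(-a)/4)


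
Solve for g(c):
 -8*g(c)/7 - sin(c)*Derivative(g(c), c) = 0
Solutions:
 g(c) = C1*(cos(c) + 1)^(4/7)/(cos(c) - 1)^(4/7)


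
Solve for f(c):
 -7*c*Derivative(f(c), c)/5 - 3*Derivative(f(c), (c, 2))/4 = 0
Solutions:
 f(c) = C1 + C2*erf(sqrt(210)*c/15)


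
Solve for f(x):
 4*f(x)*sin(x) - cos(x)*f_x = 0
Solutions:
 f(x) = C1/cos(x)^4


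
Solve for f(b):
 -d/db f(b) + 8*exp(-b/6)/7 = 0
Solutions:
 f(b) = C1 - 48*exp(-b/6)/7


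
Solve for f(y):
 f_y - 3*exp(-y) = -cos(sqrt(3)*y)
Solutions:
 f(y) = C1 - sqrt(3)*sin(sqrt(3)*y)/3 - 3*exp(-y)


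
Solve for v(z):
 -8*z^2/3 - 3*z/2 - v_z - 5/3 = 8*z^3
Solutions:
 v(z) = C1 - 2*z^4 - 8*z^3/9 - 3*z^2/4 - 5*z/3


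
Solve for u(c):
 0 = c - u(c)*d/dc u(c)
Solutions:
 u(c) = -sqrt(C1 + c^2)
 u(c) = sqrt(C1 + c^2)


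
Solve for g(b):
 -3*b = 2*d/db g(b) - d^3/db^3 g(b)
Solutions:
 g(b) = C1 + C2*exp(-sqrt(2)*b) + C3*exp(sqrt(2)*b) - 3*b^2/4


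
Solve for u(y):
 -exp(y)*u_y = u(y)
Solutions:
 u(y) = C1*exp(exp(-y))


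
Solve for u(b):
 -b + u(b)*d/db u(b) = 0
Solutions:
 u(b) = -sqrt(C1 + b^2)
 u(b) = sqrt(C1 + b^2)


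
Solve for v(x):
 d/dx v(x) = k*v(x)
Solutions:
 v(x) = C1*exp(k*x)


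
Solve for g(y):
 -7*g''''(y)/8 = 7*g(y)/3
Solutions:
 g(y) = (C1*sin(2^(1/4)*3^(3/4)*y/3) + C2*cos(2^(1/4)*3^(3/4)*y/3))*exp(-2^(1/4)*3^(3/4)*y/3) + (C3*sin(2^(1/4)*3^(3/4)*y/3) + C4*cos(2^(1/4)*3^(3/4)*y/3))*exp(2^(1/4)*3^(3/4)*y/3)


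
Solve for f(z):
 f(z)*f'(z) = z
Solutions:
 f(z) = -sqrt(C1 + z^2)
 f(z) = sqrt(C1 + z^2)


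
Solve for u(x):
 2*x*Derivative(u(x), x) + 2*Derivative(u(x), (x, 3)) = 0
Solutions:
 u(x) = C1 + Integral(C2*airyai(-x) + C3*airybi(-x), x)


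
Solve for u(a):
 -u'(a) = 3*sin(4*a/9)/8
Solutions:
 u(a) = C1 + 27*cos(4*a/9)/32


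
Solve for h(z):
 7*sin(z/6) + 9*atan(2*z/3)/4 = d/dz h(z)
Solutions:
 h(z) = C1 + 9*z*atan(2*z/3)/4 - 27*log(4*z^2 + 9)/16 - 42*cos(z/6)


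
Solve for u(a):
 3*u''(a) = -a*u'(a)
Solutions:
 u(a) = C1 + C2*erf(sqrt(6)*a/6)


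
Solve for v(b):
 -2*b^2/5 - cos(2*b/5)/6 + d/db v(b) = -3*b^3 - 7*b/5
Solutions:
 v(b) = C1 - 3*b^4/4 + 2*b^3/15 - 7*b^2/10 + 5*sin(2*b/5)/12


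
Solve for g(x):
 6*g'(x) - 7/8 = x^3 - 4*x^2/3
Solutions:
 g(x) = C1 + x^4/24 - 2*x^3/27 + 7*x/48


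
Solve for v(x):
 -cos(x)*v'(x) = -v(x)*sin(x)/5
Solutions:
 v(x) = C1/cos(x)^(1/5)


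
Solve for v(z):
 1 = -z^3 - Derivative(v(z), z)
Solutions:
 v(z) = C1 - z^4/4 - z


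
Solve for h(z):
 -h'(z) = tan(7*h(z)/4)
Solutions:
 h(z) = -4*asin(C1*exp(-7*z/4))/7 + 4*pi/7
 h(z) = 4*asin(C1*exp(-7*z/4))/7


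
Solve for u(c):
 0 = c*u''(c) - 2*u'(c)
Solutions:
 u(c) = C1 + C2*c^3


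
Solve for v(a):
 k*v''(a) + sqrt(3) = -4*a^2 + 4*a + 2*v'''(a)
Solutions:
 v(a) = C1 + C2*a + C3*exp(a*k/2) - a^4/(3*k) + 2*a^3*(1 - 4/k)/(3*k) + a^2*(-sqrt(3)/2 + 4/k - 16/k^2)/k


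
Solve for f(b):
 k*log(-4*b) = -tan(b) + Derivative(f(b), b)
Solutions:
 f(b) = C1 + b*k*(log(-b) - 1) + 2*b*k*log(2) - log(cos(b))


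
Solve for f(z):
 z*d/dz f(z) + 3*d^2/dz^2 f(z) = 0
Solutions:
 f(z) = C1 + C2*erf(sqrt(6)*z/6)


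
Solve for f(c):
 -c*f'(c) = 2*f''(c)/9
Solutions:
 f(c) = C1 + C2*erf(3*c/2)


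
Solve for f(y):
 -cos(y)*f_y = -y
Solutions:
 f(y) = C1 + Integral(y/cos(y), y)


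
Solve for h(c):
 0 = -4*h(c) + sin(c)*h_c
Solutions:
 h(c) = C1*(cos(c)^2 - 2*cos(c) + 1)/(cos(c)^2 + 2*cos(c) + 1)


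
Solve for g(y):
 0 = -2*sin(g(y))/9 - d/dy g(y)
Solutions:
 2*y/9 + log(cos(g(y)) - 1)/2 - log(cos(g(y)) + 1)/2 = C1


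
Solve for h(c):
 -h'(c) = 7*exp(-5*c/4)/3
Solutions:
 h(c) = C1 + 28*exp(-5*c/4)/15


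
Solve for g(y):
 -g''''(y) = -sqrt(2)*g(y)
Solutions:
 g(y) = C1*exp(-2^(1/8)*y) + C2*exp(2^(1/8)*y) + C3*sin(2^(1/8)*y) + C4*cos(2^(1/8)*y)


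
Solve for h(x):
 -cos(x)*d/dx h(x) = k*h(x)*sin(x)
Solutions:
 h(x) = C1*exp(k*log(cos(x)))


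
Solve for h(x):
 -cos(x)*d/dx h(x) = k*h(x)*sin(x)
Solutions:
 h(x) = C1*exp(k*log(cos(x)))


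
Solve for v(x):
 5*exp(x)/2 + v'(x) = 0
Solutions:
 v(x) = C1 - 5*exp(x)/2


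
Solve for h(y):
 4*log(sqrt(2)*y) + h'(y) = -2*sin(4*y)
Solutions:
 h(y) = C1 - 4*y*log(y) - 2*y*log(2) + 4*y + cos(4*y)/2


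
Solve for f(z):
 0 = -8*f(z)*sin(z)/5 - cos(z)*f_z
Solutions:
 f(z) = C1*cos(z)^(8/5)


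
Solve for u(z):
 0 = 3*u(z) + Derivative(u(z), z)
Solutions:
 u(z) = C1*exp(-3*z)


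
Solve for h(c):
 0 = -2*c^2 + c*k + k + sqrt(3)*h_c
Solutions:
 h(c) = C1 + 2*sqrt(3)*c^3/9 - sqrt(3)*c^2*k/6 - sqrt(3)*c*k/3


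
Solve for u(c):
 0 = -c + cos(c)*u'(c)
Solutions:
 u(c) = C1 + Integral(c/cos(c), c)


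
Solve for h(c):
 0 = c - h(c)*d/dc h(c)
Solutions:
 h(c) = -sqrt(C1 + c^2)
 h(c) = sqrt(C1 + c^2)


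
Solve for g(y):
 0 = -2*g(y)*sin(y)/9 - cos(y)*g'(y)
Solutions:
 g(y) = C1*cos(y)^(2/9)


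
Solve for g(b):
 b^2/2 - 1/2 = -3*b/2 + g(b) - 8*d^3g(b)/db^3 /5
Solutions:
 g(b) = C3*exp(5^(1/3)*b/2) + b^2/2 + 3*b/2 + (C1*sin(sqrt(3)*5^(1/3)*b/4) + C2*cos(sqrt(3)*5^(1/3)*b/4))*exp(-5^(1/3)*b/4) - 1/2


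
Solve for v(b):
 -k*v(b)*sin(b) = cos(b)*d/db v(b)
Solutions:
 v(b) = C1*exp(k*log(cos(b)))


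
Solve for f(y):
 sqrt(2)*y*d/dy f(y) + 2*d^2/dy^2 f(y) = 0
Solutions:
 f(y) = C1 + C2*erf(2^(1/4)*y/2)


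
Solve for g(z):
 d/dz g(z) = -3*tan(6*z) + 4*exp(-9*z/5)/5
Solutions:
 g(z) = C1 - log(tan(6*z)^2 + 1)/4 - 4*exp(-9*z/5)/9


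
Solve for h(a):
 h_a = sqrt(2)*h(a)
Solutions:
 h(a) = C1*exp(sqrt(2)*a)


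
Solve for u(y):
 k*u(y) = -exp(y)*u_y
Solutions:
 u(y) = C1*exp(k*exp(-y))


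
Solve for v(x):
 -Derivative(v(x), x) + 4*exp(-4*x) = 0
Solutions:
 v(x) = C1 - exp(-4*x)


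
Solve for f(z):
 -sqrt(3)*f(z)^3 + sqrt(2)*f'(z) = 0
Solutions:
 f(z) = -sqrt(-1/(C1 + sqrt(6)*z))
 f(z) = sqrt(-1/(C1 + sqrt(6)*z))


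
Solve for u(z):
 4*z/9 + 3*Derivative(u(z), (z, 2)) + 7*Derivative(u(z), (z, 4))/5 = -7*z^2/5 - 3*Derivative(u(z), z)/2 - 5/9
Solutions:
 u(z) = C1 + C2*exp(-70^(1/3)*z*(-(21 + sqrt(1001))^(1/3) + 2*70^(1/3)/(21 + sqrt(1001))^(1/3))/28)*sin(sqrt(3)*70^(1/3)*z*(2*70^(1/3)/(21 + sqrt(1001))^(1/3) + (21 + sqrt(1001))^(1/3))/28) + C3*exp(-70^(1/3)*z*(-(21 + sqrt(1001))^(1/3) + 2*70^(1/3)/(21 + sqrt(1001))^(1/3))/28)*cos(sqrt(3)*70^(1/3)*z*(2*70^(1/3)/(21 + sqrt(1001))^(1/3) + (21 + sqrt(1001))^(1/3))/28) + C4*exp(70^(1/3)*z*(-(21 + sqrt(1001))^(1/3) + 2*70^(1/3)/(21 + sqrt(1001))^(1/3))/14) - 14*z^3/45 + 232*z^2/135 - 326*z/45


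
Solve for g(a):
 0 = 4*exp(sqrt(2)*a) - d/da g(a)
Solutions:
 g(a) = C1 + 2*sqrt(2)*exp(sqrt(2)*a)


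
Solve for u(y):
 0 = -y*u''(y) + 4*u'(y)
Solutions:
 u(y) = C1 + C2*y^5


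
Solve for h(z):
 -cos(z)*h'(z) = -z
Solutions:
 h(z) = C1 + Integral(z/cos(z), z)


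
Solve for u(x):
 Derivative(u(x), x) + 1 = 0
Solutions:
 u(x) = C1 - x


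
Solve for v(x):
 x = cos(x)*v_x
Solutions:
 v(x) = C1 + Integral(x/cos(x), x)


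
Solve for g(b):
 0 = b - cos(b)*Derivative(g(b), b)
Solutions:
 g(b) = C1 + Integral(b/cos(b), b)


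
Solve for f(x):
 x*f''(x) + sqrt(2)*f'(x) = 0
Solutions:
 f(x) = C1 + C2*x^(1 - sqrt(2))


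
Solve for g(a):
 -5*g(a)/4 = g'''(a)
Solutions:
 g(a) = C3*exp(-10^(1/3)*a/2) + (C1*sin(10^(1/3)*sqrt(3)*a/4) + C2*cos(10^(1/3)*sqrt(3)*a/4))*exp(10^(1/3)*a/4)


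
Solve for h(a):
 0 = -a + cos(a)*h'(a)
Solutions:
 h(a) = C1 + Integral(a/cos(a), a)


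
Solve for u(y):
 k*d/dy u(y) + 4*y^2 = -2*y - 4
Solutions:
 u(y) = C1 - 4*y^3/(3*k) - y^2/k - 4*y/k


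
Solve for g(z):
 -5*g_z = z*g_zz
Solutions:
 g(z) = C1 + C2/z^4


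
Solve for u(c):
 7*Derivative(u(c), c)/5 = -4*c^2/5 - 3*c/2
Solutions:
 u(c) = C1 - 4*c^3/21 - 15*c^2/28


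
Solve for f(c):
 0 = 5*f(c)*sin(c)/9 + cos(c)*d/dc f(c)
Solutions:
 f(c) = C1*cos(c)^(5/9)


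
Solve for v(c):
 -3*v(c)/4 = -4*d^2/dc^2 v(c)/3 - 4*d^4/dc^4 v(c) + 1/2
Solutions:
 v(c) = C1*exp(-sqrt(3)*c*sqrt(-2 + sqrt(31))/6) + C2*exp(sqrt(3)*c*sqrt(-2 + sqrt(31))/6) + C3*sin(sqrt(3)*c*sqrt(2 + sqrt(31))/6) + C4*cos(sqrt(3)*c*sqrt(2 + sqrt(31))/6) - 2/3


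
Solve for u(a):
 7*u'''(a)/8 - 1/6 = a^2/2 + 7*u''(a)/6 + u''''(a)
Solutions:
 u(a) = C1 + C2*a - a^4/28 - 3*a^3/28 + 43*a^2/784 + (C3*sin(sqrt(2247)*a/48) + C4*cos(sqrt(2247)*a/48))*exp(7*a/16)


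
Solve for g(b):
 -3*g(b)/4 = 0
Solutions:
 g(b) = 0


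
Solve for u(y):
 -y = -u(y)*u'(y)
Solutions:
 u(y) = -sqrt(C1 + y^2)
 u(y) = sqrt(C1 + y^2)


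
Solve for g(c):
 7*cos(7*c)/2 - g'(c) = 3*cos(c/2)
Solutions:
 g(c) = C1 - 6*sin(c/2) + sin(7*c)/2


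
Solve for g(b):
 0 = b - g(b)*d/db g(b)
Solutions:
 g(b) = -sqrt(C1 + b^2)
 g(b) = sqrt(C1 + b^2)


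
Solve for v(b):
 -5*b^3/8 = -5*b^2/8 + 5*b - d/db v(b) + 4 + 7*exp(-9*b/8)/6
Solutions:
 v(b) = C1 + 5*b^4/32 - 5*b^3/24 + 5*b^2/2 + 4*b - 28*exp(-9*b/8)/27


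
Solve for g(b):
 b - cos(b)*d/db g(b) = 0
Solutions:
 g(b) = C1 + Integral(b/cos(b), b)


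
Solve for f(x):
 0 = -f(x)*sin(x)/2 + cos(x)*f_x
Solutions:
 f(x) = C1/sqrt(cos(x))


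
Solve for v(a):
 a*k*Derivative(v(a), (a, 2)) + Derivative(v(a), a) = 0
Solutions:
 v(a) = C1 + a^(((re(k) - 1)*re(k) + im(k)^2)/(re(k)^2 + im(k)^2))*(C2*sin(log(a)*Abs(im(k))/(re(k)^2 + im(k)^2)) + C3*cos(log(a)*im(k)/(re(k)^2 + im(k)^2)))


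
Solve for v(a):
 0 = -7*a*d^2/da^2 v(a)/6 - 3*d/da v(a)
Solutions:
 v(a) = C1 + C2/a^(11/7)


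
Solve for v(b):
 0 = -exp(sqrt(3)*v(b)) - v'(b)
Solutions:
 v(b) = sqrt(3)*(2*log(1/(C1 + b)) - log(3))/6


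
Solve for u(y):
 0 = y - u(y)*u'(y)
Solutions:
 u(y) = -sqrt(C1 + y^2)
 u(y) = sqrt(C1 + y^2)


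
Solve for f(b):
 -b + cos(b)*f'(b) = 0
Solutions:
 f(b) = C1 + Integral(b/cos(b), b)


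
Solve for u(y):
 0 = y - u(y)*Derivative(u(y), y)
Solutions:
 u(y) = -sqrt(C1 + y^2)
 u(y) = sqrt(C1 + y^2)


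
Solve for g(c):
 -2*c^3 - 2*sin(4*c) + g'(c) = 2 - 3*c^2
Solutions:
 g(c) = C1 + c^4/2 - c^3 + 2*c - cos(4*c)/2


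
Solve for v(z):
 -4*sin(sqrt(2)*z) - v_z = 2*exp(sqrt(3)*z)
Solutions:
 v(z) = C1 - 2*sqrt(3)*exp(sqrt(3)*z)/3 + 2*sqrt(2)*cos(sqrt(2)*z)


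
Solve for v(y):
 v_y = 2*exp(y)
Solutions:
 v(y) = C1 + 2*exp(y)


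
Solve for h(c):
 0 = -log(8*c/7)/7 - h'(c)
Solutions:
 h(c) = C1 - c*log(c)/7 - 3*c*log(2)/7 + c/7 + c*log(7)/7


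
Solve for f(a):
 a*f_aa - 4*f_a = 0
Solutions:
 f(a) = C1 + C2*a^5


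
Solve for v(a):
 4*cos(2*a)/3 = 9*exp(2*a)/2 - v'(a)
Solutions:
 v(a) = C1 + 9*exp(2*a)/4 - 2*sin(2*a)/3


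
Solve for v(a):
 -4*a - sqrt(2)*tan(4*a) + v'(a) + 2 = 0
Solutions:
 v(a) = C1 + 2*a^2 - 2*a - sqrt(2)*log(cos(4*a))/4


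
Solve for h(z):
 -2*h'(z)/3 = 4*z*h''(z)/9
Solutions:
 h(z) = C1 + C2/sqrt(z)


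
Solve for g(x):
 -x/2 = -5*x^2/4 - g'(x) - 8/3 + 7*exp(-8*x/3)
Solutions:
 g(x) = C1 - 5*x^3/12 + x^2/4 - 8*x/3 - 21*exp(-8*x/3)/8


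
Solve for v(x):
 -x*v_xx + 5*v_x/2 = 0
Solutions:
 v(x) = C1 + C2*x^(7/2)


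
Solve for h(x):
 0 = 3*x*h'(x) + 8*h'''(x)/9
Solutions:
 h(x) = C1 + Integral(C2*airyai(-3*x/2) + C3*airybi(-3*x/2), x)


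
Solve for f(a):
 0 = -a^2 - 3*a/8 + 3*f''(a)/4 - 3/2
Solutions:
 f(a) = C1 + C2*a + a^4/9 + a^3/12 + a^2


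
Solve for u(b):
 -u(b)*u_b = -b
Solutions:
 u(b) = -sqrt(C1 + b^2)
 u(b) = sqrt(C1 + b^2)


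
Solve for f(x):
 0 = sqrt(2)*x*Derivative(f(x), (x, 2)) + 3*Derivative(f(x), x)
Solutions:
 f(x) = C1 + C2*x^(1 - 3*sqrt(2)/2)


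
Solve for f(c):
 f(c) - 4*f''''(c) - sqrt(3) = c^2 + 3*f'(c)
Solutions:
 f(c) = C1*exp(c*(-8/(1 + 3*sqrt(57))^(1/3) + (1 + 3*sqrt(57))^(1/3) + 4)/12)*sin(sqrt(3)*c*(8/(1 + 3*sqrt(57))^(1/3) + (1 + 3*sqrt(57))^(1/3))/12) + C2*exp(c*(-8/(1 + 3*sqrt(57))^(1/3) + (1 + 3*sqrt(57))^(1/3) + 4)/12)*cos(sqrt(3)*c*(8/(1 + 3*sqrt(57))^(1/3) + (1 + 3*sqrt(57))^(1/3))/12) + C3*exp(-c) + C4*exp(c*(-(1 + 3*sqrt(57))^(1/3) + 2 + 8/(1 + 3*sqrt(57))^(1/3))/6) + c^2 + 6*c + sqrt(3) + 18


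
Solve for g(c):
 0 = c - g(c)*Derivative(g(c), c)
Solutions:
 g(c) = -sqrt(C1 + c^2)
 g(c) = sqrt(C1 + c^2)


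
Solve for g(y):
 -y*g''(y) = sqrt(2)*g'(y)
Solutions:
 g(y) = C1 + C2*y^(1 - sqrt(2))


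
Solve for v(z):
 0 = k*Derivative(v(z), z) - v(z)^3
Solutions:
 v(z) = -sqrt(2)*sqrt(-k/(C1*k + z))/2
 v(z) = sqrt(2)*sqrt(-k/(C1*k + z))/2


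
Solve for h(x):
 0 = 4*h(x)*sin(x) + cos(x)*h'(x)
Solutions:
 h(x) = C1*cos(x)^4


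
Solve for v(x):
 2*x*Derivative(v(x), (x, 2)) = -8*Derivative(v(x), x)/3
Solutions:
 v(x) = C1 + C2/x^(1/3)


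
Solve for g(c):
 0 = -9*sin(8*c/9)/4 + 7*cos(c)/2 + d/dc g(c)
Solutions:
 g(c) = C1 - 7*sin(c)/2 - 81*cos(8*c/9)/32


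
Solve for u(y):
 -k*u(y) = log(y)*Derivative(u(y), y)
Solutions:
 u(y) = C1*exp(-k*li(y))


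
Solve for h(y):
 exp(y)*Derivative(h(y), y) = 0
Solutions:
 h(y) = C1


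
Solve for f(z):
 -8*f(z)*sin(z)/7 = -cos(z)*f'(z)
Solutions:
 f(z) = C1/cos(z)^(8/7)


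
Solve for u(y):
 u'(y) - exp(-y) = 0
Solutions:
 u(y) = C1 - exp(-y)


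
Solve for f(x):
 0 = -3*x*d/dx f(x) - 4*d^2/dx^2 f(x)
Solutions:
 f(x) = C1 + C2*erf(sqrt(6)*x/4)


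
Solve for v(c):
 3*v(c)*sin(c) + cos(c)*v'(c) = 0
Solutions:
 v(c) = C1*cos(c)^3


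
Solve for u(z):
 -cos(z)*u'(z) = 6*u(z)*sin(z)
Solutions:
 u(z) = C1*cos(z)^6


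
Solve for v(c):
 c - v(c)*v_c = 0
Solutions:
 v(c) = -sqrt(C1 + c^2)
 v(c) = sqrt(C1 + c^2)


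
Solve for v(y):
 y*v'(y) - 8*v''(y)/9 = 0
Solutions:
 v(y) = C1 + C2*erfi(3*y/4)


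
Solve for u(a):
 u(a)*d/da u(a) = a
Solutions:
 u(a) = -sqrt(C1 + a^2)
 u(a) = sqrt(C1 + a^2)


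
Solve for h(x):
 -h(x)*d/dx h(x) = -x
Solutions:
 h(x) = -sqrt(C1 + x^2)
 h(x) = sqrt(C1 + x^2)


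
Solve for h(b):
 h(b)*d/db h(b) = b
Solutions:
 h(b) = -sqrt(C1 + b^2)
 h(b) = sqrt(C1 + b^2)


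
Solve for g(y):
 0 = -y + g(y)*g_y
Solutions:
 g(y) = -sqrt(C1 + y^2)
 g(y) = sqrt(C1 + y^2)


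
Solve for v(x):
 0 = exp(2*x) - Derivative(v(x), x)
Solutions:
 v(x) = C1 + exp(2*x)/2


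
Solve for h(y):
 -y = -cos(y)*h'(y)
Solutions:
 h(y) = C1 + Integral(y/cos(y), y)


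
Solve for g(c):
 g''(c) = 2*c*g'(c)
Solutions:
 g(c) = C1 + C2*erfi(c)


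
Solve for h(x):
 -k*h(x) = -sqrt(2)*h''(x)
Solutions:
 h(x) = C1*exp(-2^(3/4)*sqrt(k)*x/2) + C2*exp(2^(3/4)*sqrt(k)*x/2)


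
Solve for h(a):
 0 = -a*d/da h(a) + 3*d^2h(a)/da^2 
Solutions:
 h(a) = C1 + C2*erfi(sqrt(6)*a/6)


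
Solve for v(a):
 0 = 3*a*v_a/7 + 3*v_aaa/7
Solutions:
 v(a) = C1 + Integral(C2*airyai(-a) + C3*airybi(-a), a)


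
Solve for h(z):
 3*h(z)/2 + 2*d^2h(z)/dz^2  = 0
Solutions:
 h(z) = C1*sin(sqrt(3)*z/2) + C2*cos(sqrt(3)*z/2)


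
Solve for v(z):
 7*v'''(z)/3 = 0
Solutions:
 v(z) = C1 + C2*z + C3*z^2


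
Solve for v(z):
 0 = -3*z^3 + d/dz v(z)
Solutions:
 v(z) = C1 + 3*z^4/4


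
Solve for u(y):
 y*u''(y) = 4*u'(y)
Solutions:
 u(y) = C1 + C2*y^5


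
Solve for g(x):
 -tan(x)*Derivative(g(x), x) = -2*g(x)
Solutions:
 g(x) = C1*sin(x)^2


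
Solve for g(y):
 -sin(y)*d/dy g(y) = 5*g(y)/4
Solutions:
 g(y) = C1*(cos(y) + 1)^(5/8)/(cos(y) - 1)^(5/8)


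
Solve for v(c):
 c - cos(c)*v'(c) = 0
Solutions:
 v(c) = C1 + Integral(c/cos(c), c)


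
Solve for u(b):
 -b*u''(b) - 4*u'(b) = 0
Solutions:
 u(b) = C1 + C2/b^3


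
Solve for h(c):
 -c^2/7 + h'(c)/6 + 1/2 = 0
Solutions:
 h(c) = C1 + 2*c^3/7 - 3*c


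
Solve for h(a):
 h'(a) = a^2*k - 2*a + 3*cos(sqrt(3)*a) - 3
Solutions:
 h(a) = C1 + a^3*k/3 - a^2 - 3*a + sqrt(3)*sin(sqrt(3)*a)


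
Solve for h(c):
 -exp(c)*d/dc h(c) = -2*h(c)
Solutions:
 h(c) = C1*exp(-2*exp(-c))


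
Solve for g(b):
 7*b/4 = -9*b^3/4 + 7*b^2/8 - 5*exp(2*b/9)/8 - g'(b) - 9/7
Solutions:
 g(b) = C1 - 9*b^4/16 + 7*b^3/24 - 7*b^2/8 - 9*b/7 - 45*exp(2*b/9)/16


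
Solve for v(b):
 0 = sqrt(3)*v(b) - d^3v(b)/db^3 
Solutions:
 v(b) = C3*exp(3^(1/6)*b) + (C1*sin(3^(2/3)*b/2) + C2*cos(3^(2/3)*b/2))*exp(-3^(1/6)*b/2)


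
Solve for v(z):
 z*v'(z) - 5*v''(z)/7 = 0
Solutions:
 v(z) = C1 + C2*erfi(sqrt(70)*z/10)


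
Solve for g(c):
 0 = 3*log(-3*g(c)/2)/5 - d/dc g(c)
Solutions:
 -5*Integral(1/(log(-_y) - log(2) + log(3)), (_y, g(c)))/3 = C1 - c


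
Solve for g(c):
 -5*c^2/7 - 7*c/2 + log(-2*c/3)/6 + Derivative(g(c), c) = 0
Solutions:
 g(c) = C1 + 5*c^3/21 + 7*c^2/4 - c*log(-c)/6 + c*(-log(2) + 1 + log(3))/6


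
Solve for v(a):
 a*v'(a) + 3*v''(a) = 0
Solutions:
 v(a) = C1 + C2*erf(sqrt(6)*a/6)


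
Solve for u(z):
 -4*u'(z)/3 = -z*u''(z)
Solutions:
 u(z) = C1 + C2*z^(7/3)


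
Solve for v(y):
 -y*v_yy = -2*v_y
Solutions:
 v(y) = C1 + C2*y^3


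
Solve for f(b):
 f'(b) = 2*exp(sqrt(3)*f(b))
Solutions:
 f(b) = sqrt(3)*(2*log(-1/(C1 + 2*b)) - log(3))/6
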